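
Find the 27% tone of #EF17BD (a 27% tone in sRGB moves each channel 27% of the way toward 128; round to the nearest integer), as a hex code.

#D133AD

#EF17BD is rgb(239, 23, 189).
Per channel, c → c + 0.27(128 − c):
  R: 239 + 0.27×(128−239) = 239 − 29.97 = 209.03 → 209
  G: 23 + 28.35 = 51.35 → 51
  B: 189 + 0.27×(128−189) = 189 − 16.47 = 172.53 → 173
rgb(209, 51, 173) = #D133AD.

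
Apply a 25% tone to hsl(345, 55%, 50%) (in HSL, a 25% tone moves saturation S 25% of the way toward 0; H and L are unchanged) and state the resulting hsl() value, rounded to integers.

hsl(345, 41%, 50%)

S moves 25% from 55 toward 0: 55 − 13.75 = 41.25 → 41.
H and L are unchanged.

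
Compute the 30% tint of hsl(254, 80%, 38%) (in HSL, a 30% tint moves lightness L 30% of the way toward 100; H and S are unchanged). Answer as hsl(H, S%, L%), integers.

L moves 30% from 38 toward 100: 38 + 18.6 = 56.6 → 57.
H and S are unchanged.

hsl(254, 80%, 57%)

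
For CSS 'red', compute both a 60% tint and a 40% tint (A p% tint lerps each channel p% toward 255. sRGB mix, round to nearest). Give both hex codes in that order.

CSS red is rgb(255, 0, 0).
60% tint:
  R: 255 + 0 = 255 → 255
  G: 0 + 0.6×(255−0) = 0 + 153 = 153 → 153
  B: 0 + 153 = 153 → 153
  → #ff9999
40% tint:
  R: 255 + 0.4×(255−255) = 255 + 0 = 255 → 255
  G: 0 + 102 = 102 → 102
  B: 0 + 0.4×(255−0) = 0 + 102 = 102 → 102
  → #ff6666

#ff9999, #ff6666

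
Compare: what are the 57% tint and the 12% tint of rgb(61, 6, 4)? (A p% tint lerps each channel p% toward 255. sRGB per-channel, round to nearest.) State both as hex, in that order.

57% tint:
  R: 61 + 0.57×(255−61) = 61 + 110.58 = 171.58 → 172
  G: 6 + 0.57×(255−6) = 6 + 141.93 = 147.93 → 148
  B: 4 + 143.07 = 147.07 → 147
  → #AC9493
12% tint:
  R: 61 + 23.28 = 84.28 → 84
  G: 6 + 0.12×(255−6) = 6 + 29.88 = 35.88 → 36
  B: 4 + 0.12×(255−4) = 4 + 30.12 = 34.12 → 34
  → #542422

#AC9493, #542422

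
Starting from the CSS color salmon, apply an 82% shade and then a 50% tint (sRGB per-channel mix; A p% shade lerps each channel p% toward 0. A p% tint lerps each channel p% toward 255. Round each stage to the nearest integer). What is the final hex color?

#968b8a

CSS salmon is rgb(250, 128, 114).
Lerp each channel 82% toward 0:
  R: 250 + 0.82×(0−250) = 250 − 205 = 45 → 45
  G: 128 + 0.82×(0−128) = 128 − 104.96 = 23.04 → 23
  B: 114 + 0.82×(0−114) = 114 − 93.48 = 20.52 → 21
After the shade: rgb(45, 23, 21) = #2d1715.
A 50% tint moves each channel 50% toward 255:
  R: 45 + 0.5×(255−45) = 45 + 105 = 150 → 150
  G: 23 + 116 = 139 → 139
  B: 21 + 0.5×(255−21) = 21 + 117 = 138 → 138
rgb(150, 139, 138) = #968b8a.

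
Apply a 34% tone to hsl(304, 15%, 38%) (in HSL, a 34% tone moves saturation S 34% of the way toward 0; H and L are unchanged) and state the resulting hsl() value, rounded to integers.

hsl(304, 10%, 38%)

S moves 34% from 15 toward 0: 15 − 5.1 = 9.9 → 10.
H and L are unchanged.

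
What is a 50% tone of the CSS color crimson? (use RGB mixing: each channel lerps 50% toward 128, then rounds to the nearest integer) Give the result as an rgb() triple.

CSS crimson is rgb(220, 20, 60).
A 50% tone moves each channel 50% toward 128:
  R: 220 − 46 = 174 → 174
  G: 20 + 54 = 74 → 74
  B: 60 + 0.5×(128−60) = 60 + 34 = 94 → 94

rgb(174, 74, 94)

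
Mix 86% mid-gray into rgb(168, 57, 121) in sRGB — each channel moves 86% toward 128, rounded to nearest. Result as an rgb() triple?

rgb(134, 118, 127)

An 86% tone moves each channel 86% toward 128:
  R: 168 − 34.4 = 133.6 → 134
  G: 57 + 0.86×(128−57) = 57 + 61.06 = 118.06 → 118
  B: 121 + 0.86×(128−121) = 121 + 6.02 = 127.02 → 127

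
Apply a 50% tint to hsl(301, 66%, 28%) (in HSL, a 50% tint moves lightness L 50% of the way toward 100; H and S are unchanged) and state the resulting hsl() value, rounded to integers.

L moves 50% from 28 toward 100: 28 + 36 = 64 → 64.
H and S are unchanged.

hsl(301, 66%, 64%)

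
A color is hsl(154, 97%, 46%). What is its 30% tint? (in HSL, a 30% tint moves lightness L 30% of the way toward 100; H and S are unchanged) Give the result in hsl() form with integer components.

L moves 30% from 46 toward 100: 46 + 16.2 = 62.2 → 62.
H and S are unchanged.

hsl(154, 97%, 62%)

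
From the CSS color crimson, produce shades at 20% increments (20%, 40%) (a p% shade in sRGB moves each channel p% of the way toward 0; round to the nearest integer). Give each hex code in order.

CSS crimson is rgb(220, 20, 60).
20%: (220 − 44 = 176→176, 20 − 4 = 16→16, 60 − 12 = 48→48) → #B01030
40%: (220 − 88 = 132→132, 20 − 8 = 12→12, 60 − 24 = 36→36) → #840C24

#B01030, #840C24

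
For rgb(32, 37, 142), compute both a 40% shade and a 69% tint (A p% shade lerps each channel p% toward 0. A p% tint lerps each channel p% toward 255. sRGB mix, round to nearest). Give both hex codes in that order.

#131655, #BABBDC

40% shade:
  R: 32 + 0.4×(0−32) = 32 − 12.8 = 19.2 → 19
  G: 37 − 14.8 = 22.2 → 22
  B: 142 + 0.4×(0−142) = 142 − 56.8 = 85.2 → 85
  → #131655
69% tint:
  R: 32 + 153.87 = 185.87 → 186
  G: 37 + 0.69×(255−37) = 37 + 150.42 = 187.42 → 187
  B: 142 + 0.69×(255−142) = 142 + 77.97 = 219.97 → 220
  → #BABBDC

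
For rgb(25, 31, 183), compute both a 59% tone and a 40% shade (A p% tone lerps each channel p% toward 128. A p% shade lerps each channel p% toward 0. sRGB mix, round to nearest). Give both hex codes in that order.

#565897, #0F136E

59% tone:
  R: 25 + 0.59×(128−25) = 25 + 60.77 = 85.77 → 86
  G: 31 + 0.59×(128−31) = 31 + 57.23 = 88.23 → 88
  B: 183 − 32.45 = 150.55 → 151
  → #565897
40% shade:
  R: 25 + 0.4×(0−25) = 25 − 10 = 15 → 15
  G: 31 + 0.4×(0−31) = 31 − 12.4 = 18.6 → 19
  B: 183 + 0.4×(0−183) = 183 − 73.2 = 109.8 → 110
  → #0F136E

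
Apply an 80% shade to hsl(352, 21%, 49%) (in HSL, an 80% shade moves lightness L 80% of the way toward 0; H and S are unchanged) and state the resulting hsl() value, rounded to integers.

hsl(352, 21%, 10%)

L moves 80% from 49 toward 0: 49 − 39.2 = 9.8 → 10.
H and S are unchanged.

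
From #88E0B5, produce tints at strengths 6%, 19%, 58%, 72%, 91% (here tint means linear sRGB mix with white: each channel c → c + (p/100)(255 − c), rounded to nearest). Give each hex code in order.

#8FE2B9, #9FE6C3, #CDF2E0, #DEF6EA, #F4FCF8

#88E0B5 is rgb(136, 224, 181).
6%: (136 + 7.14 = 143.14→143, 224 + 1.86 = 225.86→226, 181 + 4.44 = 185.44→185) → #8FE2B9
19%: (136 + 22.61 = 158.61→159, 224 + 5.89 = 229.89→230, 181 + 14.06 = 195.06→195) → #9FE6C3
58%: (136 + 69.02 = 205.02→205, 224 + 17.98 = 241.98→242, 181 + 42.92 = 223.92→224) → #CDF2E0
72%: (136 + 85.68 = 221.68→222, 224 + 22.32 = 246.32→246, 181 + 53.28 = 234.28→234) → #DEF6EA
91%: (136 + 108.29 = 244.29→244, 224 + 28.21 = 252.21→252, 181 + 67.34 = 248.34→248) → #F4FCF8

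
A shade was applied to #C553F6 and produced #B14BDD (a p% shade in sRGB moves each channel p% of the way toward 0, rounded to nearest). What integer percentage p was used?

#C553F6 is rgb(197, 83, 246); #B14BDD is rgb(177, 75, 221).
On the B channel (widest range): 221 ≈ 246 + (p/100)(0 − 246), so p ≈ 100×(221 − 246)/(0 − 246) = -2500/-246 = 10.16.
p = 10 reproduces all three channels after rounding.

10%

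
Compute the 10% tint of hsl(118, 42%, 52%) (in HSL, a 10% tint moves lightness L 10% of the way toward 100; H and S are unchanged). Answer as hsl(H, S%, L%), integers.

hsl(118, 42%, 57%)

L moves 10% from 52 toward 100: 52 + 4.8 = 56.8 → 57.
H and S are unchanged.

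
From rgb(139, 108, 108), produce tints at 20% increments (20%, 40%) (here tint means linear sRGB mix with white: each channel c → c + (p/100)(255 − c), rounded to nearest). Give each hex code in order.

#A28989, #B9A7A7

20%: (139 + 23.2 = 162.2→162, 108 + 29.4 = 137.4→137, 108 + 29.4 = 137.4→137) → #A28989
40%: (139 + 46.4 = 185.4→185, 108 + 58.8 = 166.8→167, 108 + 58.8 = 166.8→167) → #B9A7A7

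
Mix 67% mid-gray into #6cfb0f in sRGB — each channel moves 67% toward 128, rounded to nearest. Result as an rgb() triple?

rgb(121, 169, 91)

#6cfb0f is rgb(108, 251, 15).
A 67% tone moves each channel 67% toward 128:
  R: 108 + 0.67×(128−108) = 108 + 13.4 = 121.4 → 121
  G: 251 − 82.41 = 168.59 → 169
  B: 15 + 0.67×(128−15) = 15 + 75.71 = 90.71 → 91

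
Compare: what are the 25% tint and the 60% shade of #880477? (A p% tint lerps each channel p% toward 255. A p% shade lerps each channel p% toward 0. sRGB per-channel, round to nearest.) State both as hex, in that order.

#A64399, #360230

#880477 is rgb(136, 4, 119).
25% tint:
  R: 136 + 0.25×(255−136) = 136 + 29.75 = 165.75 → 166
  G: 4 + 0.25×(255−4) = 4 + 62.75 = 66.75 → 67
  B: 119 + 0.25×(255−119) = 119 + 34 = 153 → 153
  → #A64399
60% shade:
  R: 136 − 81.6 = 54.4 → 54
  G: 4 + 0.6×(0−4) = 4 − 2.4 = 1.6 → 2
  B: 119 + 0.6×(0−119) = 119 − 71.4 = 47.6 → 48
  → #360230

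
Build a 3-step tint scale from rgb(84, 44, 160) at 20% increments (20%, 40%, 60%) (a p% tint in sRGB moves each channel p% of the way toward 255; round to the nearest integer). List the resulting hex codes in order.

20%: (84 + 34.2 = 118.2→118, 44 + 42.2 = 86.2→86, 160 + 19 = 179→179) → #7656B3
40%: (84 + 68.4 = 152.4→152, 44 + 84.4 = 128.4→128, 160 + 38 = 198→198) → #9880C6
60%: (84 + 102.6 = 186.6→187, 44 + 126.6 = 170.6→171, 160 + 57 = 217→217) → #BBABD9

#7656B3, #9880C6, #BBABD9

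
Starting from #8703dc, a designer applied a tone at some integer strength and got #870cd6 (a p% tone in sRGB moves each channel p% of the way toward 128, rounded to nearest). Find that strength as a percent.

#8703dc is rgb(135, 3, 220); #870cd6 is rgb(135, 12, 214).
On the G channel (widest range): 12 ≈ 3 + (p/100)(128 − 3), so p ≈ 100×(12 − 3)/(128 − 3) = 900/125 = 7.20.
p = 7 reproduces all three channels after rounding.

7%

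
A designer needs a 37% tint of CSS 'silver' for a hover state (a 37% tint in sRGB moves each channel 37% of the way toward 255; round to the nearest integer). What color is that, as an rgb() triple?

rgb(215, 215, 215)

CSS silver is rgb(192, 192, 192).
Lerp each channel 37% toward 255:
  R: 192 + 23.31 = 215.31 → 215
  G: 192 + 0.37×(255−192) = 192 + 23.31 = 215.31 → 215
  B: 192 + 23.31 = 215.31 → 215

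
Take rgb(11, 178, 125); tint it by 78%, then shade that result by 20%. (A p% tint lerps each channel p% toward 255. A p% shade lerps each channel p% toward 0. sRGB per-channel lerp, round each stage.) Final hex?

#A1BEB5

A 78% tint moves each channel 78% toward 255:
  R: 11 + 190.32 = 201.32 → 201
  G: 178 + 0.78×(255−178) = 178 + 60.06 = 238.06 → 238
  B: 125 + 0.78×(255−125) = 125 + 101.4 = 226.4 → 226
After the tint: rgb(201, 238, 226) = #C9EEE2.
A 20% shade moves each channel 20% toward 0:
  R: 201 + 0.2×(0−201) = 201 − 40.2 = 160.8 → 161
  G: 238 + 0.2×(0−238) = 238 − 47.6 = 190.4 → 190
  B: 226 + 0.2×(0−226) = 226 − 45.2 = 180.8 → 181
rgb(161, 190, 181) = #A1BEB5.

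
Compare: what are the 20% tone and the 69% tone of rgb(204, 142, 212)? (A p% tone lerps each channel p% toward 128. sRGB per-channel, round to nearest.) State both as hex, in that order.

20% tone:
  R: 204 − 15.2 = 188.8 → 189
  G: 142 − 2.8 = 139.2 → 139
  B: 212 + 0.2×(128−212) = 212 − 16.8 = 195.2 → 195
  → #bd8bc3
69% tone:
  R: 204 − 52.44 = 151.56 → 152
  G: 142 + 0.69×(128−142) = 142 − 9.66 = 132.34 → 132
  B: 212 + 0.69×(128−212) = 212 − 57.96 = 154.04 → 154
  → #98849a

#bd8bc3, #98849a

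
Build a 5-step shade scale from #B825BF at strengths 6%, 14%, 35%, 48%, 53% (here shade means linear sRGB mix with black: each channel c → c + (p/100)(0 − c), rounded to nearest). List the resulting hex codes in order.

#B825BF is rgb(184, 37, 191).
6%: (184 − 11.04 = 172.96→173, 37 − 2.22 = 34.78→35, 191 − 11.46 = 179.54→180) → #AD23B4
14%: (184 − 25.76 = 158.24→158, 37 − 5.18 = 31.82→32, 191 − 26.74 = 164.26→164) → #9E20A4
35%: (184 − 64.4 = 119.6→120, 37 − 12.95 = 24.05→24, 191 − 66.85 = 124.15→124) → #78187C
48%: (184 − 88.32 = 95.68→96, 37 − 17.76 = 19.24→19, 191 − 91.68 = 99.32→99) → #601363
53%: (184 − 97.52 = 86.48→86, 37 − 19.61 = 17.39→17, 191 − 101.23 = 89.77→90) → #56115A

#AD23B4, #9E20A4, #78187C, #601363, #56115A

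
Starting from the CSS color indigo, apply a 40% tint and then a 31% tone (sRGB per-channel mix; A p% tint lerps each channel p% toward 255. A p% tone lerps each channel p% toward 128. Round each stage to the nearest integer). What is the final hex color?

#8D6EA4

CSS indigo is rgb(75, 0, 130).
Lerp each channel 40% toward 255:
  R: 75 + 72 = 147 → 147
  G: 0 + 0.4×(255−0) = 0 + 102 = 102 → 102
  B: 130 + 0.4×(255−130) = 130 + 50 = 180 → 180
After the tint: rgb(147, 102, 180) = #9366B4.
A 31% tone moves each channel 31% toward 128:
  R: 147 + 0.31×(128−147) = 147 − 5.89 = 141.11 → 141
  G: 102 + 0.31×(128−102) = 102 + 8.06 = 110.06 → 110
  B: 180 + 0.31×(128−180) = 180 − 16.12 = 163.88 → 164
rgb(141, 110, 164) = #8D6EA4.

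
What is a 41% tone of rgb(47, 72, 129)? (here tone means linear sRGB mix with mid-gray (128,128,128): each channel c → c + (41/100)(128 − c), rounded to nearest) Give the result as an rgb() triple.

rgb(80, 95, 129)

A 41% tone moves each channel 41% toward 128:
  R: 47 + 0.41×(128−47) = 47 + 33.21 = 80.21 → 80
  G: 72 + 0.41×(128−72) = 72 + 22.96 = 94.96 → 95
  B: 129 − 0.41 = 128.59 → 129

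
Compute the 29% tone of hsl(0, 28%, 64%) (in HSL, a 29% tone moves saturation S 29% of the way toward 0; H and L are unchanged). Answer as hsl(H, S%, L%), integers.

S moves 29% from 28 toward 0: 28 − 8.12 = 19.88 → 20.
H and L are unchanged.

hsl(0, 20%, 64%)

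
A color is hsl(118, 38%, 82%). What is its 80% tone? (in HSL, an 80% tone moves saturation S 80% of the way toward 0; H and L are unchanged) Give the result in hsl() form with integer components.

S moves 80% from 38 toward 0: 38 − 30.4 = 7.6 → 8.
H and L are unchanged.

hsl(118, 8%, 82%)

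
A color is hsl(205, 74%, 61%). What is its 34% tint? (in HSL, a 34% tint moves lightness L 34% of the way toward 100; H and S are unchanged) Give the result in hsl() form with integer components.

L moves 34% from 61 toward 100: 61 + 13.26 = 74.26 → 74.
H and S are unchanged.

hsl(205, 74%, 74%)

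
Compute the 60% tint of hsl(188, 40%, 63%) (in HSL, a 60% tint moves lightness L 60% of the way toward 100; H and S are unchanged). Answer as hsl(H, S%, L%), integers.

L moves 60% from 63 toward 100: 63 + 22.2 = 85.2 → 85.
H and S are unchanged.

hsl(188, 40%, 85%)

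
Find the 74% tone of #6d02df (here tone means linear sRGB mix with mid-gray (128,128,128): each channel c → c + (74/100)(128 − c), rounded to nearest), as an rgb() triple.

#6d02df is rgb(109, 2, 223).
A 74% tone moves each channel 74% toward 128:
  R: 109 + 14.06 = 123.06 → 123
  G: 2 + 0.74×(128−2) = 2 + 93.24 = 95.24 → 95
  B: 223 + 0.74×(128−223) = 223 − 70.3 = 152.7 → 153

rgb(123, 95, 153)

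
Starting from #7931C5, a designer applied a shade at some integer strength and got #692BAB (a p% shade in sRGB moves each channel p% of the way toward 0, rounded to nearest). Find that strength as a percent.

13%

#7931C5 is rgb(121, 49, 197); #692BAB is rgb(105, 43, 171).
On the B channel (widest range): 171 ≈ 197 + (p/100)(0 − 197), so p ≈ 100×(171 − 197)/(0 − 197) = -2600/-197 = 13.20.
p = 13 reproduces all three channels after rounding.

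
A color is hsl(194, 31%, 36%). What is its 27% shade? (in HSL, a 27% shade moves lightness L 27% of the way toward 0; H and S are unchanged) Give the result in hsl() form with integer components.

L moves 27% from 36 toward 0: 36 − 9.72 = 26.28 → 26.
H and S are unchanged.

hsl(194, 31%, 26%)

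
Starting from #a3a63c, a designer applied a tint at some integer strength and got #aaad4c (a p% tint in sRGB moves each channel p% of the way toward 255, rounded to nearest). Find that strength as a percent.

8%

#a3a63c is rgb(163, 166, 60); #aaad4c is rgb(170, 173, 76).
On the B channel (widest range): 76 ≈ 60 + (p/100)(255 − 60), so p ≈ 100×(76 − 60)/(255 − 60) = 1600/195 = 8.21.
p = 8 reproduces all three channels after rounding.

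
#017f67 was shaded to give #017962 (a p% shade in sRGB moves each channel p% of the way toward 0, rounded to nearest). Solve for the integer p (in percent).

5%

#017f67 is rgb(1, 127, 103); #017962 is rgb(1, 121, 98).
On the G channel (widest range): 121 ≈ 127 + (p/100)(0 − 127), so p ≈ 100×(121 − 127)/(0 − 127) = -600/-127 = 4.72.
p = 5 reproduces all three channels after rounding.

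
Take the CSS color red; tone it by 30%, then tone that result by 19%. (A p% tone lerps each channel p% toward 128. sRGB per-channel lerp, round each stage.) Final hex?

#C83737

CSS red is rgb(255, 0, 0).
Per channel, c → c + 0.3(128 − c):
  R: 255 + 0.3×(128−255) = 255 − 38.1 = 216.9 → 217
  G: 0 + 38.4 = 38.4 → 38
  B: 0 + 38.4 = 38.4 → 38
After the tone: rgb(217, 38, 38) = #D92626.
Per channel, c → c + 0.19(128 − c):
  R: 217 − 16.91 = 200.09 → 200
  G: 38 + 0.19×(128−38) = 38 + 17.1 = 55.1 → 55
  B: 38 + 0.19×(128−38) = 38 + 17.1 = 55.1 → 55
rgb(200, 55, 55) = #C83737.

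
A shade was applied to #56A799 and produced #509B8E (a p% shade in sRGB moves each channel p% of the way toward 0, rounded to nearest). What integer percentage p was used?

#56A799 is rgb(86, 167, 153); #509B8E is rgb(80, 155, 142).
On the G channel (widest range): 155 ≈ 167 + (p/100)(0 − 167), so p ≈ 100×(155 − 167)/(0 − 167) = -1200/-167 = 7.19.
p = 7 reproduces all three channels after rounding.

7%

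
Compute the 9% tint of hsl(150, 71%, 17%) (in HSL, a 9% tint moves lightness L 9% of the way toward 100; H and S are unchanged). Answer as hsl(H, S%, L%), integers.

L moves 9% from 17 toward 100: 17 + 7.47 = 24.47 → 24.
H and S are unchanged.

hsl(150, 71%, 24%)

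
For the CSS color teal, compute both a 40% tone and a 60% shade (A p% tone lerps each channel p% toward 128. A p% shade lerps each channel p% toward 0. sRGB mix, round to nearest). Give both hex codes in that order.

#338080, #003333

CSS teal is rgb(0, 128, 128).
40% tone:
  R: 0 + 0.4×(128−0) = 0 + 51.2 = 51.2 → 51
  G: 128 + 0.4×(128−128) = 128 + 0 = 128 → 128
  B: 128 + 0.4×(128−128) = 128 + 0 = 128 → 128
  → #338080
60% shade:
  R: 0 + 0.6×(0−0) = 0 + 0 = 0 → 0
  G: 128 − 76.8 = 51.2 → 51
  B: 128 + 0.6×(0−128) = 128 − 76.8 = 51.2 → 51
  → #003333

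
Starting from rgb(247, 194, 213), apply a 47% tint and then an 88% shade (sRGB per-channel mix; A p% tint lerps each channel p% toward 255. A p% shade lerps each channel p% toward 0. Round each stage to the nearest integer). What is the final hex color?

#1E1B1C

Per channel, c → c + 0.47(255 − c):
  R: 247 + 0.47×(255−247) = 247 + 3.76 = 250.76 → 251
  G: 194 + 0.47×(255−194) = 194 + 28.67 = 222.67 → 223
  B: 213 + 0.47×(255−213) = 213 + 19.74 = 232.74 → 233
After the tint: rgb(251, 223, 233) = #FBDFE9.
An 88% shade moves each channel 88% toward 0:
  R: 251 − 220.88 = 30.12 → 30
  G: 223 + 0.88×(0−223) = 223 − 196.24 = 26.76 → 27
  B: 233 − 205.04 = 27.96 → 28
rgb(30, 27, 28) = #1E1B1C.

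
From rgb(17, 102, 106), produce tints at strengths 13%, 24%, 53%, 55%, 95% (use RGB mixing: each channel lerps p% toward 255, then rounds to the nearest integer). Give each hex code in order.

13%: (17 + 30.94 = 47.94→48, 102 + 19.89 = 121.89→122, 106 + 19.37 = 125.37→125) → #307A7D
24%: (17 + 57.12 = 74.12→74, 102 + 36.72 = 138.72→139, 106 + 35.76 = 141.76→142) → #4A8B8E
53%: (17 + 126.14 = 143.14→143, 102 + 81.09 = 183.09→183, 106 + 78.97 = 184.97→185) → #8FB7B9
55%: (17 + 130.9 = 147.9→148, 102 + 84.15 = 186.15→186, 106 + 81.95 = 187.95→188) → #94BABC
95%: (17 + 226.1 = 243.1→243, 102 + 145.35 = 247.35→247, 106 + 141.55 = 247.55→248) → #F3F7F8

#307A7D, #4A8B8E, #8FB7B9, #94BABC, #F3F7F8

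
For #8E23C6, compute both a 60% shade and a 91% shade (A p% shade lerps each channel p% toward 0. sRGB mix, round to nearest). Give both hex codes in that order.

#390E4F, #0D0312

#8E23C6 is rgb(142, 35, 198).
60% shade:
  R: 142 − 85.2 = 56.8 → 57
  G: 35 + 0.6×(0−35) = 35 − 21 = 14 → 14
  B: 198 − 118.8 = 79.2 → 79
  → #390E4F
91% shade:
  R: 142 + 0.91×(0−142) = 142 − 129.22 = 12.78 → 13
  G: 35 + 0.91×(0−35) = 35 − 31.85 = 3.15 → 3
  B: 198 + 0.91×(0−198) = 198 − 180.18 = 17.82 → 18
  → #0D0312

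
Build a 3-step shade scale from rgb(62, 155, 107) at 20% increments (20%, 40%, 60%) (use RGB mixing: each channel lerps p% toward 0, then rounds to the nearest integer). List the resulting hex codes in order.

#327c56, #255d40, #193e2b

20%: (62 − 12.4 = 49.6→50, 155 − 31 = 124→124, 107 − 21.4 = 85.6→86) → #327c56
40%: (62 − 24.8 = 37.2→37, 155 − 62 = 93→93, 107 − 42.8 = 64.2→64) → #255d40
60%: (62 − 37.2 = 24.8→25, 155 − 93 = 62→62, 107 − 64.2 = 42.8→43) → #193e2b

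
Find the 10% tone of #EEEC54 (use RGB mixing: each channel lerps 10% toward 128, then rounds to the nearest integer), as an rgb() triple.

#EEEC54 is rgb(238, 236, 84).
Per channel, c → c + 0.1(128 − c):
  R: 238 − 11 = 227 → 227
  G: 236 + 0.1×(128−236) = 236 − 10.8 = 225.2 → 225
  B: 84 + 0.1×(128−84) = 84 + 4.4 = 88.4 → 88

rgb(227, 225, 88)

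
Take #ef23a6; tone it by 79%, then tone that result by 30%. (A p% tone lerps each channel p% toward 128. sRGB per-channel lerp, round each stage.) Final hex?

#907286

#ef23a6 is rgb(239, 35, 166).
Lerp each channel 79% toward 128:
  R: 239 − 87.69 = 151.31 → 151
  G: 35 + 73.47 = 108.47 → 108
  B: 166 + 0.79×(128−166) = 166 − 30.02 = 135.98 → 136
After the tone: rgb(151, 108, 136) = #976c88.
Per channel, c → c + 0.3(128 − c):
  R: 151 + 0.3×(128−151) = 151 − 6.9 = 144.1 → 144
  G: 108 + 0.3×(128−108) = 108 + 6 = 114 → 114
  B: 136 − 2.4 = 133.6 → 134
rgb(144, 114, 134) = #907286.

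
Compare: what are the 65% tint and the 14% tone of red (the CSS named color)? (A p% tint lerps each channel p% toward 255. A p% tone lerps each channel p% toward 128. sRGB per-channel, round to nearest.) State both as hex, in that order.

#FFA6A6, #ED1212

CSS red is rgb(255, 0, 0).
65% tint:
  R: 255 + 0 = 255 → 255
  G: 0 + 165.75 = 165.75 → 166
  B: 0 + 0.65×(255−0) = 0 + 165.75 = 165.75 → 166
  → #FFA6A6
14% tone:
  R: 255 − 17.78 = 237.22 → 237
  G: 0 + 0.14×(128−0) = 0 + 17.92 = 17.92 → 18
  B: 0 + 0.14×(128−0) = 0 + 17.92 = 17.92 → 18
  → #ED1212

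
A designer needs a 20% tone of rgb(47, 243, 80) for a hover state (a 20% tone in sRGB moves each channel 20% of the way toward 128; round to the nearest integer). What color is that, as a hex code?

A 20% tone moves each channel 20% toward 128:
  R: 47 + 0.2×(128−47) = 47 + 16.2 = 63.2 → 63
  G: 243 + 0.2×(128−243) = 243 − 23 = 220 → 220
  B: 80 + 0.2×(128−80) = 80 + 9.6 = 89.6 → 90
rgb(63, 220, 90) = #3fdc5a.

#3fdc5a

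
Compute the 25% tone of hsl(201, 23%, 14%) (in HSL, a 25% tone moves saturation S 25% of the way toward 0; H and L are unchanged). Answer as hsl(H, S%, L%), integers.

S moves 25% from 23 toward 0: 23 − 5.75 = 17.25 → 17.
H and L are unchanged.

hsl(201, 17%, 14%)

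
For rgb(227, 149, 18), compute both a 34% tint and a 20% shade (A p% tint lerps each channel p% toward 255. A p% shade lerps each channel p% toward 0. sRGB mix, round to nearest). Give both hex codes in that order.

#EDB963, #B6770E

34% tint:
  R: 227 + 0.34×(255−227) = 227 + 9.52 = 236.52 → 237
  G: 149 + 0.34×(255−149) = 149 + 36.04 = 185.04 → 185
  B: 18 + 0.34×(255−18) = 18 + 80.58 = 98.58 → 99
  → #EDB963
20% shade:
  R: 227 + 0.2×(0−227) = 227 − 45.4 = 181.6 → 182
  G: 149 + 0.2×(0−149) = 149 − 29.8 = 119.2 → 119
  B: 18 − 3.6 = 14.4 → 14
  → #B6770E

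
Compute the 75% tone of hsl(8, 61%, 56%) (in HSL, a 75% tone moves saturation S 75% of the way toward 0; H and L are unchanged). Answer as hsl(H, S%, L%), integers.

hsl(8, 15%, 56%)

S moves 75% from 61 toward 0: 61 − 45.75 = 15.25 → 15.
H and L are unchanged.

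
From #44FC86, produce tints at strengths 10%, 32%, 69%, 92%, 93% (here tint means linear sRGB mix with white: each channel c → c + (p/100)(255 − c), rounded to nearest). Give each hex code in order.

#44FC86 is rgb(68, 252, 134).
10%: (68 + 18.7 = 86.7→87, 252→252, 134 + 12.1 = 146.1→146) → #57FC92
32%: (68 + 59.84 = 127.84→128, 252 + 0.96 = 252.96→253, 134 + 38.72 = 172.72→173) → #80FDAD
69%: (68 + 129.03 = 197.03→197, 252 + 2.07 = 254.07→254, 134 + 83.49 = 217.49→217) → #C5FED9
92%: (68 + 172.04 = 240.04→240, 252 + 2.76 = 254.76→255, 134 + 111.32 = 245.32→245) → #F0FFF5
93%: (68 + 173.91 = 241.91→242, 252 + 2.79 = 254.79→255, 134 + 112.53 = 246.53→247) → #F2FFF7

#57FC92, #80FDAD, #C5FED9, #F0FFF5, #F2FFF7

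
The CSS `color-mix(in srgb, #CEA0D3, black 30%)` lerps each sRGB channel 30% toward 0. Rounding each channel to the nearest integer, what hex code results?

#907094

#CEA0D3 is rgb(206, 160, 211).
Lerp each channel 30% toward 0:
  R: 206 + 0.3×(0−206) = 206 − 61.8 = 144.2 → 144
  G: 160 − 48 = 112 → 112
  B: 211 + 0.3×(0−211) = 211 − 63.3 = 147.7 → 148
rgb(144, 112, 148) = #907094.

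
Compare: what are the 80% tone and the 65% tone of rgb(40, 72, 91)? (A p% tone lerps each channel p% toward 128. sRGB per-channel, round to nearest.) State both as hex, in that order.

#6E7579, #616C73

80% tone:
  R: 40 + 0.8×(128−40) = 40 + 70.4 = 110.4 → 110
  G: 72 + 0.8×(128−72) = 72 + 44.8 = 116.8 → 117
  B: 91 + 29.6 = 120.6 → 121
  → #6E7579
65% tone:
  R: 40 + 0.65×(128−40) = 40 + 57.2 = 97.2 → 97
  G: 72 + 0.65×(128−72) = 72 + 36.4 = 108.4 → 108
  B: 91 + 24.05 = 115.05 → 115
  → #616C73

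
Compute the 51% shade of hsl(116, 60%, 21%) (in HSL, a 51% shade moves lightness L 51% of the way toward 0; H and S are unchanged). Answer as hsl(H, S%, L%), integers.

hsl(116, 60%, 10%)

L moves 51% from 21 toward 0: 21 − 10.71 = 10.29 → 10.
H and S are unchanged.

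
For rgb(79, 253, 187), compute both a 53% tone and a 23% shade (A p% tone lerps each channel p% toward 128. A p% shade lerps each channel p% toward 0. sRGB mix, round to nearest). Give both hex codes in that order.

53% tone:
  R: 79 + 25.97 = 104.97 → 105
  G: 253 + 0.53×(128−253) = 253 − 66.25 = 186.75 → 187
  B: 187 + 0.53×(128−187) = 187 − 31.27 = 155.73 → 156
  → #69bb9c
23% shade:
  R: 79 + 0.23×(0−79) = 79 − 18.17 = 60.83 → 61
  G: 253 + 0.23×(0−253) = 253 − 58.19 = 194.81 → 195
  B: 187 + 0.23×(0−187) = 187 − 43.01 = 143.99 → 144
  → #3dc390

#69bb9c, #3dc390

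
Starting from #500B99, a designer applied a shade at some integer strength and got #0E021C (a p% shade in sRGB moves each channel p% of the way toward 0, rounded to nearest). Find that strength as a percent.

#500B99 is rgb(80, 11, 153); #0E021C is rgb(14, 2, 28).
On the B channel (widest range): 28 ≈ 153 + (p/100)(0 − 153), so p ≈ 100×(28 − 153)/(0 − 153) = -12500/-153 = 81.70.
p = 82 reproduces all three channels after rounding.

82%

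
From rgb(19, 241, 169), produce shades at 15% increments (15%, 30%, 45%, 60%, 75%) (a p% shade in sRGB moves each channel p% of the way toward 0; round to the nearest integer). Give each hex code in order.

15%: (19 − 2.85 = 16.15→16, 241 − 36.15 = 204.85→205, 169 − 25.35 = 143.65→144) → #10CD90
30%: (19 − 5.7 = 13.3→13, 241 − 72.3 = 168.7→169, 169 − 50.7 = 118.3→118) → #0DA976
45%: (19 − 8.55 = 10.45→10, 241 − 108.45 = 132.55→133, 169 − 76.05 = 92.95→93) → #0A855D
60%: (19 − 11.4 = 7.6→8, 241 − 144.6 = 96.4→96, 169 − 101.4 = 67.6→68) → #086044
75%: (19 − 14.25 = 4.75→5, 241 − 180.75 = 60.25→60, 169 − 126.75 = 42.25→42) → #053C2A

#10CD90, #0DA976, #0A855D, #086044, #053C2A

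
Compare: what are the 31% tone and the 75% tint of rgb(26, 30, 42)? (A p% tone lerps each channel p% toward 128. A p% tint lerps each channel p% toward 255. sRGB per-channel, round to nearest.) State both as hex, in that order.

31% tone:
  R: 26 + 31.62 = 57.62 → 58
  G: 30 + 0.31×(128−30) = 30 + 30.38 = 60.38 → 60
  B: 42 + 26.66 = 68.66 → 69
  → #3a3c45
75% tint:
  R: 26 + 171.75 = 197.75 → 198
  G: 30 + 0.75×(255−30) = 30 + 168.75 = 198.75 → 199
  B: 42 + 0.75×(255−42) = 42 + 159.75 = 201.75 → 202
  → #c6c7ca

#3a3c45, #c6c7ca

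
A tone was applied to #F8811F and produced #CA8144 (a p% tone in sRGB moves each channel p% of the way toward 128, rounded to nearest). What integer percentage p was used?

#F8811F is rgb(248, 129, 31); #CA8144 is rgb(202, 129, 68).
On the R channel (widest range): 202 ≈ 248 + (p/100)(128 − 248), so p ≈ 100×(202 − 248)/(128 − 248) = -4600/-120 = 38.33.
p = 38 reproduces all three channels after rounding.

38%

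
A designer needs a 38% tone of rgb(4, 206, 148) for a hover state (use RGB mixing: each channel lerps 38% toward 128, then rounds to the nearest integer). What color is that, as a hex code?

#33B08C

Lerp each channel 38% toward 128:
  R: 4 + 0.38×(128−4) = 4 + 47.12 = 51.12 → 51
  G: 206 + 0.38×(128−206) = 206 − 29.64 = 176.36 → 176
  B: 148 − 7.6 = 140.4 → 140
rgb(51, 176, 140) = #33B08C.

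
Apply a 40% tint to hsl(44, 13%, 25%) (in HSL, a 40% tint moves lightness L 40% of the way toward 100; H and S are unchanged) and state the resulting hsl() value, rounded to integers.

hsl(44, 13%, 55%)

L moves 40% from 25 toward 100: 25 + 30 = 55 → 55.
H and S are unchanged.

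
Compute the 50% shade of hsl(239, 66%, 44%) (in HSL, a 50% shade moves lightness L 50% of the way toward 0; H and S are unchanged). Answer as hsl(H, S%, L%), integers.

hsl(239, 66%, 22%)

L moves 50% from 44 toward 0: 44 − 22 = 22 → 22.
H and S are unchanged.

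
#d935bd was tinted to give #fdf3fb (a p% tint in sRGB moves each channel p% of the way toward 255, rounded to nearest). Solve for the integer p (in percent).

94%

#d935bd is rgb(217, 53, 189); #fdf3fb is rgb(253, 243, 251).
On the G channel (widest range): 243 ≈ 53 + (p/100)(255 − 53), so p ≈ 100×(243 − 53)/(255 − 53) = 19000/202 = 94.06.
p = 94 reproduces all three channels after rounding.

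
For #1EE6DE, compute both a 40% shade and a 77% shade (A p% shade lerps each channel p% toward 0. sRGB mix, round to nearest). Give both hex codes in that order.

#128A85, #073533

#1EE6DE is rgb(30, 230, 222).
40% shade:
  R: 30 + 0.4×(0−30) = 30 − 12 = 18 → 18
  G: 230 + 0.4×(0−230) = 230 − 92 = 138 → 138
  B: 222 − 88.8 = 133.2 → 133
  → #128A85
77% shade:
  R: 30 + 0.77×(0−30) = 30 − 23.1 = 6.9 → 7
  G: 230 + 0.77×(0−230) = 230 − 177.1 = 52.9 → 53
  B: 222 + 0.77×(0−222) = 222 − 170.94 = 51.06 → 51
  → #073533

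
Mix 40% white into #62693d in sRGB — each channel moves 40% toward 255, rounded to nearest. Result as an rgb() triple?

#62693d is rgb(98, 105, 61).
Lerp each channel 40% toward 255:
  R: 98 + 62.8 = 160.8 → 161
  G: 105 + 60 = 165 → 165
  B: 61 + 0.4×(255−61) = 61 + 77.6 = 138.6 → 139

rgb(161, 165, 139)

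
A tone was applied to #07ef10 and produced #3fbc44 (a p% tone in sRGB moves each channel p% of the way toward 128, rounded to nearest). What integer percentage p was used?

46%

#07ef10 is rgb(7, 239, 16); #3fbc44 is rgb(63, 188, 68).
On the R channel (widest range): 63 ≈ 7 + (p/100)(128 − 7), so p ≈ 100×(63 − 7)/(128 − 7) = 5600/121 = 46.28.
p = 46 reproduces all three channels after rounding.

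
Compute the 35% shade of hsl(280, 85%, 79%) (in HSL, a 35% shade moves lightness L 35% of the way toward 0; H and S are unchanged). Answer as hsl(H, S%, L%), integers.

L moves 35% from 79 toward 0: 79 − 27.65 = 51.35 → 51.
H and S are unchanged.

hsl(280, 85%, 51%)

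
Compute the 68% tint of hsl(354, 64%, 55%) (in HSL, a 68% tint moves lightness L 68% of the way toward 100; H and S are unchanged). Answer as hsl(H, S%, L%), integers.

hsl(354, 64%, 86%)

L moves 68% from 55 toward 100: 55 + 30.6 = 85.6 → 86.
H and S are unchanged.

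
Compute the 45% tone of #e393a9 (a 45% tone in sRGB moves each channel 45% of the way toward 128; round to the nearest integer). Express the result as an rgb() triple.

#e393a9 is rgb(227, 147, 169).
Per channel, c → c + 0.45(128 − c):
  R: 227 + 0.45×(128−227) = 227 − 44.55 = 182.45 → 182
  G: 147 − 8.55 = 138.45 → 138
  B: 169 − 18.45 = 150.55 → 151

rgb(182, 138, 151)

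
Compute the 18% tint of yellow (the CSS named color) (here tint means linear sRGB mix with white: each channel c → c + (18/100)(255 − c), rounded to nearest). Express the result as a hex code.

CSS yellow is rgb(255, 255, 0).
Per channel, c → c + 0.18(255 − c):
  R: 255 + 0 = 255 → 255
  G: 255 + 0 = 255 → 255
  B: 0 + 0.18×(255−0) = 0 + 45.9 = 45.9 → 46
rgb(255, 255, 46) = #FFFF2E.

#FFFF2E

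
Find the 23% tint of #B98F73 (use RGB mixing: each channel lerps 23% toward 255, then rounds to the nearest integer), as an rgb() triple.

rgb(201, 169, 147)

#B98F73 is rgb(185, 143, 115).
A 23% tint moves each channel 23% toward 255:
  R: 185 + 16.1 = 201.1 → 201
  G: 143 + 0.23×(255−143) = 143 + 25.76 = 168.76 → 169
  B: 115 + 0.23×(255−115) = 115 + 32.2 = 147.2 → 147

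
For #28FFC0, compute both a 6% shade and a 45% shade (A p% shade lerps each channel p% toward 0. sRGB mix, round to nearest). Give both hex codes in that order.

#28FFC0 is rgb(40, 255, 192).
6% shade:
  R: 40 − 2.4 = 37.6 → 38
  G: 255 + 0.06×(0−255) = 255 − 15.3 = 239.7 → 240
  B: 192 + 0.06×(0−192) = 192 − 11.52 = 180.48 → 180
  → #26F0B4
45% shade:
  R: 40 + 0.45×(0−40) = 40 − 18 = 22 → 22
  G: 255 + 0.45×(0−255) = 255 − 114.75 = 140.25 → 140
  B: 192 − 86.4 = 105.6 → 106
  → #168C6A

#26F0B4, #168C6A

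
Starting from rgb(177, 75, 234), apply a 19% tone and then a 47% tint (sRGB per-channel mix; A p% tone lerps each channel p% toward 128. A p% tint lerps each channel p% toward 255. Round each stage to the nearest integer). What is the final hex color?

Per channel, c → c + 0.19(128 − c):
  R: 177 + 0.19×(128−177) = 177 − 9.31 = 167.69 → 168
  G: 75 + 10.07 = 85.07 → 85
  B: 234 + 0.19×(128−234) = 234 − 20.14 = 213.86 → 214
After the tone: rgb(168, 85, 214) = #a855d6.
A 47% tint moves each channel 47% toward 255:
  R: 168 + 40.89 = 208.89 → 209
  G: 85 + 79.9 = 164.9 → 165
  B: 214 + 19.27 = 233.27 → 233
rgb(209, 165, 233) = #d1a5e9.

#d1a5e9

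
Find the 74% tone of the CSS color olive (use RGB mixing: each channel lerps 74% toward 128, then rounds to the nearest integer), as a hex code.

CSS olive is rgb(128, 128, 0).
A 74% tone moves each channel 74% toward 128:
  R: 128 + 0 = 128 → 128
  G: 128 + 0 = 128 → 128
  B: 0 + 0.74×(128−0) = 0 + 94.72 = 94.72 → 95
rgb(128, 128, 95) = #80805F.

#80805F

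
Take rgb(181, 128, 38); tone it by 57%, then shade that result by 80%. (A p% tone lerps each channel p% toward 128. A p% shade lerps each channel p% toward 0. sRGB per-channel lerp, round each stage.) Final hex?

#1E1A12

A 57% tone moves each channel 57% toward 128:
  R: 181 + 0.57×(128−181) = 181 − 30.21 = 150.79 → 151
  G: 128 + 0.57×(128−128) = 128 + 0 = 128 → 128
  B: 38 + 51.3 = 89.3 → 89
After the tone: rgb(151, 128, 89) = #978059.
Lerp each channel 80% toward 0:
  R: 151 + 0.8×(0−151) = 151 − 120.8 = 30.2 → 30
  G: 128 − 102.4 = 25.6 → 26
  B: 89 + 0.8×(0−89) = 89 − 71.2 = 17.8 → 18
rgb(30, 26, 18) = #1E1A12.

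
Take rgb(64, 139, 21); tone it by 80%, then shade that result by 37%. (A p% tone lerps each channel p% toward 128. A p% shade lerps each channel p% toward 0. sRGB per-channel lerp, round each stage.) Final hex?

#485243

Per channel, c → c + 0.8(128 − c):
  R: 64 + 0.8×(128−64) = 64 + 51.2 = 115.2 → 115
  G: 139 − 8.8 = 130.2 → 130
  B: 21 + 0.8×(128−21) = 21 + 85.6 = 106.6 → 107
After the tone: rgb(115, 130, 107) = #73826b.
Per channel, c → c + 0.37(0 − c):
  R: 115 − 42.55 = 72.45 → 72
  G: 130 + 0.37×(0−130) = 130 − 48.1 = 81.9 → 82
  B: 107 − 39.59 = 67.41 → 67
rgb(72, 82, 67) = #485243.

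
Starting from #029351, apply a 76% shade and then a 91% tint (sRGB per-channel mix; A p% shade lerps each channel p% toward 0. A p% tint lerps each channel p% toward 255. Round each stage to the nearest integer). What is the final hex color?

#E8EBEA

#029351 is rgb(2, 147, 81).
Per channel, c → c + 0.76(0 − c):
  R: 2 − 1.52 = 0.48 → 0
  G: 147 + 0.76×(0−147) = 147 − 111.72 = 35.28 → 35
  B: 81 − 61.56 = 19.44 → 19
After the shade: rgb(0, 35, 19) = #002313.
A 91% tint moves each channel 91% toward 255:
  R: 0 + 232.05 = 232.05 → 232
  G: 35 + 0.91×(255−35) = 35 + 200.2 = 235.2 → 235
  B: 19 + 0.91×(255−19) = 19 + 214.76 = 233.76 → 234
rgb(232, 235, 234) = #E8EBEA.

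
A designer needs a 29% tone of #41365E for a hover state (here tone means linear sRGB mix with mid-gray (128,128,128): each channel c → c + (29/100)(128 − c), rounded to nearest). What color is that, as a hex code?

#41365E is rgb(65, 54, 94).
Lerp each channel 29% toward 128:
  R: 65 + 0.29×(128−65) = 65 + 18.27 = 83.27 → 83
  G: 54 + 21.46 = 75.46 → 75
  B: 94 + 9.86 = 103.86 → 104
rgb(83, 75, 104) = #534B68.

#534B68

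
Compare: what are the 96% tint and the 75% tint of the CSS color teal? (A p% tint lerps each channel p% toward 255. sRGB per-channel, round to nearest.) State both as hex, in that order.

#f5fafa, #bfdfdf

CSS teal is rgb(0, 128, 128).
96% tint:
  R: 0 + 0.96×(255−0) = 0 + 244.8 = 244.8 → 245
  G: 128 + 0.96×(255−128) = 128 + 121.92 = 249.92 → 250
  B: 128 + 121.92 = 249.92 → 250
  → #f5fafa
75% tint:
  R: 0 + 0.75×(255−0) = 0 + 191.25 = 191.25 → 191
  G: 128 + 0.75×(255−128) = 128 + 95.25 = 223.25 → 223
  B: 128 + 0.75×(255−128) = 128 + 95.25 = 223.25 → 223
  → #bfdfdf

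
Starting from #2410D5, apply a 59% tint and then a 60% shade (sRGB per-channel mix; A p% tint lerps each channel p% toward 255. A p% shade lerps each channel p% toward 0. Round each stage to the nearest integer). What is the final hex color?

#423F5F

#2410D5 is rgb(36, 16, 213).
Lerp each channel 59% toward 255:
  R: 36 + 0.59×(255−36) = 36 + 129.21 = 165.21 → 165
  G: 16 + 141.01 = 157.01 → 157
  B: 213 + 24.78 = 237.78 → 238
After the tint: rgb(165, 157, 238) = #A59DEE.
A 60% shade moves each channel 60% toward 0:
  R: 165 − 99 = 66 → 66
  G: 157 + 0.6×(0−157) = 157 − 94.2 = 62.8 → 63
  B: 238 − 142.8 = 95.2 → 95
rgb(66, 63, 95) = #423F5F.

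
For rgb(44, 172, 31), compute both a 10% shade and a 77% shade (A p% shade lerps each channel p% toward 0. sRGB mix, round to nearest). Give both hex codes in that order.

#289B1C, #0A2807

10% shade:
  R: 44 + 0.1×(0−44) = 44 − 4.4 = 39.6 → 40
  G: 172 + 0.1×(0−172) = 172 − 17.2 = 154.8 → 155
  B: 31 + 0.1×(0−31) = 31 − 3.1 = 27.9 → 28
  → #289B1C
77% shade:
  R: 44 − 33.88 = 10.12 → 10
  G: 172 + 0.77×(0−172) = 172 − 132.44 = 39.56 → 40
  B: 31 + 0.77×(0−31) = 31 − 23.87 = 7.13 → 7
  → #0A2807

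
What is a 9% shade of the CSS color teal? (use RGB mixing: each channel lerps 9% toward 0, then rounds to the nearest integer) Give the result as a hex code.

CSS teal is rgb(0, 128, 128).
A 9% shade moves each channel 9% toward 0:
  R: 0 + 0 = 0 → 0
  G: 128 + 0.09×(0−128) = 128 − 11.52 = 116.48 → 116
  B: 128 − 11.52 = 116.48 → 116
rgb(0, 116, 116) = #007474.

#007474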